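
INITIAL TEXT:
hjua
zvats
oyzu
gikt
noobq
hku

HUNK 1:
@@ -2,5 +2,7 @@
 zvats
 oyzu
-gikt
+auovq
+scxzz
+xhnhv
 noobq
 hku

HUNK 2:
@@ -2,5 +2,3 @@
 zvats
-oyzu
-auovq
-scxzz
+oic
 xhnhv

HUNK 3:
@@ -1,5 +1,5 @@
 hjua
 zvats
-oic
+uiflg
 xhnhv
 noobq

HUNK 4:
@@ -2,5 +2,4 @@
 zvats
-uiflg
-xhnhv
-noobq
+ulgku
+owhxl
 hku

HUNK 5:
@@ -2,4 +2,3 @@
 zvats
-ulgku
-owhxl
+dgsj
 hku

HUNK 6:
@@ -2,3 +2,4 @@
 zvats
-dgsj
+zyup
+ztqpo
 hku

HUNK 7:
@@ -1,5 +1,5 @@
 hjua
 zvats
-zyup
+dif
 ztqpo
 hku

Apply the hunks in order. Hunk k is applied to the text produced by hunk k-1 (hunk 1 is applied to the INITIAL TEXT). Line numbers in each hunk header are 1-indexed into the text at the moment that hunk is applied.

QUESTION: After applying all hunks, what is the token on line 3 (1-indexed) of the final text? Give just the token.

Hunk 1: at line 2 remove [gikt] add [auovq,scxzz,xhnhv] -> 8 lines: hjua zvats oyzu auovq scxzz xhnhv noobq hku
Hunk 2: at line 2 remove [oyzu,auovq,scxzz] add [oic] -> 6 lines: hjua zvats oic xhnhv noobq hku
Hunk 3: at line 1 remove [oic] add [uiflg] -> 6 lines: hjua zvats uiflg xhnhv noobq hku
Hunk 4: at line 2 remove [uiflg,xhnhv,noobq] add [ulgku,owhxl] -> 5 lines: hjua zvats ulgku owhxl hku
Hunk 5: at line 2 remove [ulgku,owhxl] add [dgsj] -> 4 lines: hjua zvats dgsj hku
Hunk 6: at line 2 remove [dgsj] add [zyup,ztqpo] -> 5 lines: hjua zvats zyup ztqpo hku
Hunk 7: at line 1 remove [zyup] add [dif] -> 5 lines: hjua zvats dif ztqpo hku
Final line 3: dif

Answer: dif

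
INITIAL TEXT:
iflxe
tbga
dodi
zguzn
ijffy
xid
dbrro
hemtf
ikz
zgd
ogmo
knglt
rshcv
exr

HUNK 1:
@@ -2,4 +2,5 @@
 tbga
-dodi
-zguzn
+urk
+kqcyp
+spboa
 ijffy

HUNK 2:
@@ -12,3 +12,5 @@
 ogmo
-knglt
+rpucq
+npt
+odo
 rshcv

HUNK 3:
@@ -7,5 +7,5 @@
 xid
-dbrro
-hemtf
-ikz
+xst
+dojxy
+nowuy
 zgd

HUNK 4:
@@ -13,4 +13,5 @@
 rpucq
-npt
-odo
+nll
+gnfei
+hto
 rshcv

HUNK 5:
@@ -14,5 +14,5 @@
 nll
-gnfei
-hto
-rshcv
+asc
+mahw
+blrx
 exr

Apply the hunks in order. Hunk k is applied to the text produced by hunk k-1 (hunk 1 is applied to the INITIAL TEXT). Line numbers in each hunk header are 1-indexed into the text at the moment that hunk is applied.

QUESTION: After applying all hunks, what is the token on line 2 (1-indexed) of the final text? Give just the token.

Answer: tbga

Derivation:
Hunk 1: at line 2 remove [dodi,zguzn] add [urk,kqcyp,spboa] -> 15 lines: iflxe tbga urk kqcyp spboa ijffy xid dbrro hemtf ikz zgd ogmo knglt rshcv exr
Hunk 2: at line 12 remove [knglt] add [rpucq,npt,odo] -> 17 lines: iflxe tbga urk kqcyp spboa ijffy xid dbrro hemtf ikz zgd ogmo rpucq npt odo rshcv exr
Hunk 3: at line 7 remove [dbrro,hemtf,ikz] add [xst,dojxy,nowuy] -> 17 lines: iflxe tbga urk kqcyp spboa ijffy xid xst dojxy nowuy zgd ogmo rpucq npt odo rshcv exr
Hunk 4: at line 13 remove [npt,odo] add [nll,gnfei,hto] -> 18 lines: iflxe tbga urk kqcyp spboa ijffy xid xst dojxy nowuy zgd ogmo rpucq nll gnfei hto rshcv exr
Hunk 5: at line 14 remove [gnfei,hto,rshcv] add [asc,mahw,blrx] -> 18 lines: iflxe tbga urk kqcyp spboa ijffy xid xst dojxy nowuy zgd ogmo rpucq nll asc mahw blrx exr
Final line 2: tbga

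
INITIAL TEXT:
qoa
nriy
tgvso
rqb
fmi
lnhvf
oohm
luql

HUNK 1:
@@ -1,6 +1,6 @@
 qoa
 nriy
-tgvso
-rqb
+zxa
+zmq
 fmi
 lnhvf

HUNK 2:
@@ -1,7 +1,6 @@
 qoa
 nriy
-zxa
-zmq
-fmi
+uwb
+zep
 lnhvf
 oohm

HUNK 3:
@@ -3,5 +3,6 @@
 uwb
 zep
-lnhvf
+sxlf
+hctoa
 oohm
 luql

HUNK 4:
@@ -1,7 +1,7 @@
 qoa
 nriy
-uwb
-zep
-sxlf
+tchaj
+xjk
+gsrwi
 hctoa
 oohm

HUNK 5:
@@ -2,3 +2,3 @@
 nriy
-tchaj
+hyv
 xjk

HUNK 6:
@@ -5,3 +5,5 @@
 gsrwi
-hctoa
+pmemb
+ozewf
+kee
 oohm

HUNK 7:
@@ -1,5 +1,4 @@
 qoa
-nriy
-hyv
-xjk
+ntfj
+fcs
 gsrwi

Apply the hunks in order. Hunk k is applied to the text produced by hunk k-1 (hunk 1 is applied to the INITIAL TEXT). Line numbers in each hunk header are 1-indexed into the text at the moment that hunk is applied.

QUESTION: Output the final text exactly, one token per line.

Answer: qoa
ntfj
fcs
gsrwi
pmemb
ozewf
kee
oohm
luql

Derivation:
Hunk 1: at line 1 remove [tgvso,rqb] add [zxa,zmq] -> 8 lines: qoa nriy zxa zmq fmi lnhvf oohm luql
Hunk 2: at line 1 remove [zxa,zmq,fmi] add [uwb,zep] -> 7 lines: qoa nriy uwb zep lnhvf oohm luql
Hunk 3: at line 3 remove [lnhvf] add [sxlf,hctoa] -> 8 lines: qoa nriy uwb zep sxlf hctoa oohm luql
Hunk 4: at line 1 remove [uwb,zep,sxlf] add [tchaj,xjk,gsrwi] -> 8 lines: qoa nriy tchaj xjk gsrwi hctoa oohm luql
Hunk 5: at line 2 remove [tchaj] add [hyv] -> 8 lines: qoa nriy hyv xjk gsrwi hctoa oohm luql
Hunk 6: at line 5 remove [hctoa] add [pmemb,ozewf,kee] -> 10 lines: qoa nriy hyv xjk gsrwi pmemb ozewf kee oohm luql
Hunk 7: at line 1 remove [nriy,hyv,xjk] add [ntfj,fcs] -> 9 lines: qoa ntfj fcs gsrwi pmemb ozewf kee oohm luql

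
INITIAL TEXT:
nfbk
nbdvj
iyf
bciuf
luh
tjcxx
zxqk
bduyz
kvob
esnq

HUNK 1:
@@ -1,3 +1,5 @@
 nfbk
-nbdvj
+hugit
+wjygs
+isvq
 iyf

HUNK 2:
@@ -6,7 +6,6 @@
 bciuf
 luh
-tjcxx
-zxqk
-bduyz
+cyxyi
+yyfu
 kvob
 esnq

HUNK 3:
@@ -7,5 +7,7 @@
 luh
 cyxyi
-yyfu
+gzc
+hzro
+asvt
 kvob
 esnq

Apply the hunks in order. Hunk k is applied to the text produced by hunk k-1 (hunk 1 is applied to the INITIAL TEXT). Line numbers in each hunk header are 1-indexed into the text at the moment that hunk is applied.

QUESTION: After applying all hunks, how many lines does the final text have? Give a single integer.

Hunk 1: at line 1 remove [nbdvj] add [hugit,wjygs,isvq] -> 12 lines: nfbk hugit wjygs isvq iyf bciuf luh tjcxx zxqk bduyz kvob esnq
Hunk 2: at line 6 remove [tjcxx,zxqk,bduyz] add [cyxyi,yyfu] -> 11 lines: nfbk hugit wjygs isvq iyf bciuf luh cyxyi yyfu kvob esnq
Hunk 3: at line 7 remove [yyfu] add [gzc,hzro,asvt] -> 13 lines: nfbk hugit wjygs isvq iyf bciuf luh cyxyi gzc hzro asvt kvob esnq
Final line count: 13

Answer: 13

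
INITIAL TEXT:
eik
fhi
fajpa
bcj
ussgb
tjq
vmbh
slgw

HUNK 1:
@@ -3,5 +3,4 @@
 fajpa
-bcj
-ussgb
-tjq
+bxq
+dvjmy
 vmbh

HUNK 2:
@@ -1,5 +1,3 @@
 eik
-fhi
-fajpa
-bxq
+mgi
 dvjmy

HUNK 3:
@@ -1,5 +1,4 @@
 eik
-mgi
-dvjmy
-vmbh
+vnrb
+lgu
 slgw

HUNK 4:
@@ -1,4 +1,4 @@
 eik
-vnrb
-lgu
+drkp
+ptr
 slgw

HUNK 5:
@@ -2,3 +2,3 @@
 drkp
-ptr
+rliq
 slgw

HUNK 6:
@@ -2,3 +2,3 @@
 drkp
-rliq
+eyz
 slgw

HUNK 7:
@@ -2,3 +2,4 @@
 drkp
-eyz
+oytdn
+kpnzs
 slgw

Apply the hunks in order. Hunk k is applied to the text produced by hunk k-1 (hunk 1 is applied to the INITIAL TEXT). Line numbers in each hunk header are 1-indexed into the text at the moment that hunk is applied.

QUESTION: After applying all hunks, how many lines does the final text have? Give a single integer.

Answer: 5

Derivation:
Hunk 1: at line 3 remove [bcj,ussgb,tjq] add [bxq,dvjmy] -> 7 lines: eik fhi fajpa bxq dvjmy vmbh slgw
Hunk 2: at line 1 remove [fhi,fajpa,bxq] add [mgi] -> 5 lines: eik mgi dvjmy vmbh slgw
Hunk 3: at line 1 remove [mgi,dvjmy,vmbh] add [vnrb,lgu] -> 4 lines: eik vnrb lgu slgw
Hunk 4: at line 1 remove [vnrb,lgu] add [drkp,ptr] -> 4 lines: eik drkp ptr slgw
Hunk 5: at line 2 remove [ptr] add [rliq] -> 4 lines: eik drkp rliq slgw
Hunk 6: at line 2 remove [rliq] add [eyz] -> 4 lines: eik drkp eyz slgw
Hunk 7: at line 2 remove [eyz] add [oytdn,kpnzs] -> 5 lines: eik drkp oytdn kpnzs slgw
Final line count: 5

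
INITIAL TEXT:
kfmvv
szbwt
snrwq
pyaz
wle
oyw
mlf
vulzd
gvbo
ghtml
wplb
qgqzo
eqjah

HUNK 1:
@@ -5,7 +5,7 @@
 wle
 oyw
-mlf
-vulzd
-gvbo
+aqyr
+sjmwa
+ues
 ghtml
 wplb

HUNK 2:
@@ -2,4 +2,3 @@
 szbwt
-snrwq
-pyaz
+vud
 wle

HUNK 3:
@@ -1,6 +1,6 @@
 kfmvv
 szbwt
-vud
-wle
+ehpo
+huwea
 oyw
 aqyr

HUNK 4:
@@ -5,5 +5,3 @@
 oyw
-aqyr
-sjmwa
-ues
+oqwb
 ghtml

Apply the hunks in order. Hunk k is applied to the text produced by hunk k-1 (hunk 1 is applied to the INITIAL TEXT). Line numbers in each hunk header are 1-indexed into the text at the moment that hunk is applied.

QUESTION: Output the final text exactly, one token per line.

Hunk 1: at line 5 remove [mlf,vulzd,gvbo] add [aqyr,sjmwa,ues] -> 13 lines: kfmvv szbwt snrwq pyaz wle oyw aqyr sjmwa ues ghtml wplb qgqzo eqjah
Hunk 2: at line 2 remove [snrwq,pyaz] add [vud] -> 12 lines: kfmvv szbwt vud wle oyw aqyr sjmwa ues ghtml wplb qgqzo eqjah
Hunk 3: at line 1 remove [vud,wle] add [ehpo,huwea] -> 12 lines: kfmvv szbwt ehpo huwea oyw aqyr sjmwa ues ghtml wplb qgqzo eqjah
Hunk 4: at line 5 remove [aqyr,sjmwa,ues] add [oqwb] -> 10 lines: kfmvv szbwt ehpo huwea oyw oqwb ghtml wplb qgqzo eqjah

Answer: kfmvv
szbwt
ehpo
huwea
oyw
oqwb
ghtml
wplb
qgqzo
eqjah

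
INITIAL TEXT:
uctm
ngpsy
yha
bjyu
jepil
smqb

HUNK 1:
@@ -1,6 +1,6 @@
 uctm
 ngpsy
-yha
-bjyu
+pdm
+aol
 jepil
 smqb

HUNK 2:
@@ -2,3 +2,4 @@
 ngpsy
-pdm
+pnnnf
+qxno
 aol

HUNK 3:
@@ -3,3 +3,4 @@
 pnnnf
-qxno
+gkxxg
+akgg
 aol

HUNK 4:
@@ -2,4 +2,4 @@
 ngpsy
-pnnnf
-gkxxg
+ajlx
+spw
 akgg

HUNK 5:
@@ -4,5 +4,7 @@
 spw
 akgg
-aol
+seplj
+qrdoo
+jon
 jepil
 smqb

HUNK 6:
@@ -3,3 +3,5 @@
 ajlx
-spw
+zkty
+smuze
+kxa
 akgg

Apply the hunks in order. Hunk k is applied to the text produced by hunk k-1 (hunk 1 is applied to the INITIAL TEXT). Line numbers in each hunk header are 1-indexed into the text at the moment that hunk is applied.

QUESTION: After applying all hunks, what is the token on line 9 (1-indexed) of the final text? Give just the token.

Hunk 1: at line 1 remove [yha,bjyu] add [pdm,aol] -> 6 lines: uctm ngpsy pdm aol jepil smqb
Hunk 2: at line 2 remove [pdm] add [pnnnf,qxno] -> 7 lines: uctm ngpsy pnnnf qxno aol jepil smqb
Hunk 3: at line 3 remove [qxno] add [gkxxg,akgg] -> 8 lines: uctm ngpsy pnnnf gkxxg akgg aol jepil smqb
Hunk 4: at line 2 remove [pnnnf,gkxxg] add [ajlx,spw] -> 8 lines: uctm ngpsy ajlx spw akgg aol jepil smqb
Hunk 5: at line 4 remove [aol] add [seplj,qrdoo,jon] -> 10 lines: uctm ngpsy ajlx spw akgg seplj qrdoo jon jepil smqb
Hunk 6: at line 3 remove [spw] add [zkty,smuze,kxa] -> 12 lines: uctm ngpsy ajlx zkty smuze kxa akgg seplj qrdoo jon jepil smqb
Final line 9: qrdoo

Answer: qrdoo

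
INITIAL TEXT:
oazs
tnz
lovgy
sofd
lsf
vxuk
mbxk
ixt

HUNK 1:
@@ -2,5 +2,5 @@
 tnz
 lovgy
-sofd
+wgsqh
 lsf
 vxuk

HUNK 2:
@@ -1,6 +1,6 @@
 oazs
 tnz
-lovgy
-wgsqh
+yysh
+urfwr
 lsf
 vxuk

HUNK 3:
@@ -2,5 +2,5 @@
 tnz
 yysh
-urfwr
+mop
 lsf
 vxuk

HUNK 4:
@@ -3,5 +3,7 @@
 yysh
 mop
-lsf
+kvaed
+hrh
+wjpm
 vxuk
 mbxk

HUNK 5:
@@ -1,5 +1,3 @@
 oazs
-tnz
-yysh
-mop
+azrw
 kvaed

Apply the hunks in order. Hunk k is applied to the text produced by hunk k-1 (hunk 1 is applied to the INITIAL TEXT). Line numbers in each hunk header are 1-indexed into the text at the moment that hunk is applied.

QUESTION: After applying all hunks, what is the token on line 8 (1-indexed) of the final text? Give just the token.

Hunk 1: at line 2 remove [sofd] add [wgsqh] -> 8 lines: oazs tnz lovgy wgsqh lsf vxuk mbxk ixt
Hunk 2: at line 1 remove [lovgy,wgsqh] add [yysh,urfwr] -> 8 lines: oazs tnz yysh urfwr lsf vxuk mbxk ixt
Hunk 3: at line 2 remove [urfwr] add [mop] -> 8 lines: oazs tnz yysh mop lsf vxuk mbxk ixt
Hunk 4: at line 3 remove [lsf] add [kvaed,hrh,wjpm] -> 10 lines: oazs tnz yysh mop kvaed hrh wjpm vxuk mbxk ixt
Hunk 5: at line 1 remove [tnz,yysh,mop] add [azrw] -> 8 lines: oazs azrw kvaed hrh wjpm vxuk mbxk ixt
Final line 8: ixt

Answer: ixt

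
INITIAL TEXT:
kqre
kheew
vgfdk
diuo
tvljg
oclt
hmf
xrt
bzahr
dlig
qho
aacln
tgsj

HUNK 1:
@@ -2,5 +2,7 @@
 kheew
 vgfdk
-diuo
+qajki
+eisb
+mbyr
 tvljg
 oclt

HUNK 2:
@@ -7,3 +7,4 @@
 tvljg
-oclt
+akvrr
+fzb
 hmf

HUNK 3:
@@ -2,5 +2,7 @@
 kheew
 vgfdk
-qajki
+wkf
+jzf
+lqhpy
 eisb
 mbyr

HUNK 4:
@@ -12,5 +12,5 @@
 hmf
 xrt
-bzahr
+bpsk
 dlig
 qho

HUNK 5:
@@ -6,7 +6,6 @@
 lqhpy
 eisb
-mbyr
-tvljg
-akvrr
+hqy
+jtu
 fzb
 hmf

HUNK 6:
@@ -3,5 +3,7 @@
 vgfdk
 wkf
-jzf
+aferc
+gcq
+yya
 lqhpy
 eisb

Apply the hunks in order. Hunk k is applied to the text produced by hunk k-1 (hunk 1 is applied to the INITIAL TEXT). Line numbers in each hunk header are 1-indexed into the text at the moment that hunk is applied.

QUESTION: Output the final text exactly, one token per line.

Hunk 1: at line 2 remove [diuo] add [qajki,eisb,mbyr] -> 15 lines: kqre kheew vgfdk qajki eisb mbyr tvljg oclt hmf xrt bzahr dlig qho aacln tgsj
Hunk 2: at line 7 remove [oclt] add [akvrr,fzb] -> 16 lines: kqre kheew vgfdk qajki eisb mbyr tvljg akvrr fzb hmf xrt bzahr dlig qho aacln tgsj
Hunk 3: at line 2 remove [qajki] add [wkf,jzf,lqhpy] -> 18 lines: kqre kheew vgfdk wkf jzf lqhpy eisb mbyr tvljg akvrr fzb hmf xrt bzahr dlig qho aacln tgsj
Hunk 4: at line 12 remove [bzahr] add [bpsk] -> 18 lines: kqre kheew vgfdk wkf jzf lqhpy eisb mbyr tvljg akvrr fzb hmf xrt bpsk dlig qho aacln tgsj
Hunk 5: at line 6 remove [mbyr,tvljg,akvrr] add [hqy,jtu] -> 17 lines: kqre kheew vgfdk wkf jzf lqhpy eisb hqy jtu fzb hmf xrt bpsk dlig qho aacln tgsj
Hunk 6: at line 3 remove [jzf] add [aferc,gcq,yya] -> 19 lines: kqre kheew vgfdk wkf aferc gcq yya lqhpy eisb hqy jtu fzb hmf xrt bpsk dlig qho aacln tgsj

Answer: kqre
kheew
vgfdk
wkf
aferc
gcq
yya
lqhpy
eisb
hqy
jtu
fzb
hmf
xrt
bpsk
dlig
qho
aacln
tgsj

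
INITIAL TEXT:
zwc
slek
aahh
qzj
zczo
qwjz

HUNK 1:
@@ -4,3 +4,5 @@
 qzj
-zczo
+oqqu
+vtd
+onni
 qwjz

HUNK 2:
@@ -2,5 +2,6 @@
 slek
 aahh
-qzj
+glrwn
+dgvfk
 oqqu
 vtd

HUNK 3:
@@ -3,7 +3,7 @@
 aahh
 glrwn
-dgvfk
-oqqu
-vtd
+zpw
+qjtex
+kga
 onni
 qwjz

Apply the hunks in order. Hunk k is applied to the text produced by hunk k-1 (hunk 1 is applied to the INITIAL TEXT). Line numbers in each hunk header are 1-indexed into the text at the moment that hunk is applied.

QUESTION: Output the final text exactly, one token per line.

Hunk 1: at line 4 remove [zczo] add [oqqu,vtd,onni] -> 8 lines: zwc slek aahh qzj oqqu vtd onni qwjz
Hunk 2: at line 2 remove [qzj] add [glrwn,dgvfk] -> 9 lines: zwc slek aahh glrwn dgvfk oqqu vtd onni qwjz
Hunk 3: at line 3 remove [dgvfk,oqqu,vtd] add [zpw,qjtex,kga] -> 9 lines: zwc slek aahh glrwn zpw qjtex kga onni qwjz

Answer: zwc
slek
aahh
glrwn
zpw
qjtex
kga
onni
qwjz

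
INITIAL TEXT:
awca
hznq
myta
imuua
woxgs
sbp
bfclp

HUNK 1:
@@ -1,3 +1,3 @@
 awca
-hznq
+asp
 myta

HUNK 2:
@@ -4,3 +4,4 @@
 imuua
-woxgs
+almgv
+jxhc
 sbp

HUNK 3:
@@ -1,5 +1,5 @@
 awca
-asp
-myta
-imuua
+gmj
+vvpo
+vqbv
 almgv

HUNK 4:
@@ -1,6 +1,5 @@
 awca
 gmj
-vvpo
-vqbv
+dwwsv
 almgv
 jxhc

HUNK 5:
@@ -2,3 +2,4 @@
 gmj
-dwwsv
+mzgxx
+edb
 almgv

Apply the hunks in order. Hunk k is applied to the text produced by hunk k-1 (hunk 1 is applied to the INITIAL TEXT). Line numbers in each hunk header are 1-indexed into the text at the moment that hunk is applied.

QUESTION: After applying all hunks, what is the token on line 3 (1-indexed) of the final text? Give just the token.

Answer: mzgxx

Derivation:
Hunk 1: at line 1 remove [hznq] add [asp] -> 7 lines: awca asp myta imuua woxgs sbp bfclp
Hunk 2: at line 4 remove [woxgs] add [almgv,jxhc] -> 8 lines: awca asp myta imuua almgv jxhc sbp bfclp
Hunk 3: at line 1 remove [asp,myta,imuua] add [gmj,vvpo,vqbv] -> 8 lines: awca gmj vvpo vqbv almgv jxhc sbp bfclp
Hunk 4: at line 1 remove [vvpo,vqbv] add [dwwsv] -> 7 lines: awca gmj dwwsv almgv jxhc sbp bfclp
Hunk 5: at line 2 remove [dwwsv] add [mzgxx,edb] -> 8 lines: awca gmj mzgxx edb almgv jxhc sbp bfclp
Final line 3: mzgxx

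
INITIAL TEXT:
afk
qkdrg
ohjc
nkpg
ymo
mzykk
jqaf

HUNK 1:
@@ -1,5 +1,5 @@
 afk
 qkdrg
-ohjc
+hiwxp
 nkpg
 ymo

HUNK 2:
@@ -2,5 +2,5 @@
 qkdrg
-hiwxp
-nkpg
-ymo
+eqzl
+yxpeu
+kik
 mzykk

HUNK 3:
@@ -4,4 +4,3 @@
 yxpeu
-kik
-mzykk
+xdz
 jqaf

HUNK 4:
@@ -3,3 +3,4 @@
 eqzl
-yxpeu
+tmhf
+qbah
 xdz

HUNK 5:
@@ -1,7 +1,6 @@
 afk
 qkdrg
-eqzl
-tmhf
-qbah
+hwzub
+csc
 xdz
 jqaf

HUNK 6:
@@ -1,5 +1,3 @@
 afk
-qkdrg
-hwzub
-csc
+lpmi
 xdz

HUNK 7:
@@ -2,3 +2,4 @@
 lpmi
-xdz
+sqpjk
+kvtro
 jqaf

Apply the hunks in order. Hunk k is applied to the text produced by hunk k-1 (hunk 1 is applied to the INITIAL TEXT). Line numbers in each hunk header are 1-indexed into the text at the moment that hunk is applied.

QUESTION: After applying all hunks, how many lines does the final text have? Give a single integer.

Hunk 1: at line 1 remove [ohjc] add [hiwxp] -> 7 lines: afk qkdrg hiwxp nkpg ymo mzykk jqaf
Hunk 2: at line 2 remove [hiwxp,nkpg,ymo] add [eqzl,yxpeu,kik] -> 7 lines: afk qkdrg eqzl yxpeu kik mzykk jqaf
Hunk 3: at line 4 remove [kik,mzykk] add [xdz] -> 6 lines: afk qkdrg eqzl yxpeu xdz jqaf
Hunk 4: at line 3 remove [yxpeu] add [tmhf,qbah] -> 7 lines: afk qkdrg eqzl tmhf qbah xdz jqaf
Hunk 5: at line 1 remove [eqzl,tmhf,qbah] add [hwzub,csc] -> 6 lines: afk qkdrg hwzub csc xdz jqaf
Hunk 6: at line 1 remove [qkdrg,hwzub,csc] add [lpmi] -> 4 lines: afk lpmi xdz jqaf
Hunk 7: at line 2 remove [xdz] add [sqpjk,kvtro] -> 5 lines: afk lpmi sqpjk kvtro jqaf
Final line count: 5

Answer: 5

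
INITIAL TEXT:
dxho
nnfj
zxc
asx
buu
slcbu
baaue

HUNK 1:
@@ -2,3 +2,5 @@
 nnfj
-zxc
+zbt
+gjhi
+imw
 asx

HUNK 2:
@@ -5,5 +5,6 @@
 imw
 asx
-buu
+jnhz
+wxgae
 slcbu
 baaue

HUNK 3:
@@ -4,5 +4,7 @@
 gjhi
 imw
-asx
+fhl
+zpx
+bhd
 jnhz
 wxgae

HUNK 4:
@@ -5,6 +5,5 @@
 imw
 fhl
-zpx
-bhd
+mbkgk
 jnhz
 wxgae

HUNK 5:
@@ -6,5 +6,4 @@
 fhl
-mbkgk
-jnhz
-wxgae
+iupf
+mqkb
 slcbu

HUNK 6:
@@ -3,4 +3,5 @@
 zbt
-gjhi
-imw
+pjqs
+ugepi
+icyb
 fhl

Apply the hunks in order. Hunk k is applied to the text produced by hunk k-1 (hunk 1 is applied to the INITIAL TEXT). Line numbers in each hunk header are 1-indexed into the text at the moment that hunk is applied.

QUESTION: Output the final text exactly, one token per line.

Hunk 1: at line 2 remove [zxc] add [zbt,gjhi,imw] -> 9 lines: dxho nnfj zbt gjhi imw asx buu slcbu baaue
Hunk 2: at line 5 remove [buu] add [jnhz,wxgae] -> 10 lines: dxho nnfj zbt gjhi imw asx jnhz wxgae slcbu baaue
Hunk 3: at line 4 remove [asx] add [fhl,zpx,bhd] -> 12 lines: dxho nnfj zbt gjhi imw fhl zpx bhd jnhz wxgae slcbu baaue
Hunk 4: at line 5 remove [zpx,bhd] add [mbkgk] -> 11 lines: dxho nnfj zbt gjhi imw fhl mbkgk jnhz wxgae slcbu baaue
Hunk 5: at line 6 remove [mbkgk,jnhz,wxgae] add [iupf,mqkb] -> 10 lines: dxho nnfj zbt gjhi imw fhl iupf mqkb slcbu baaue
Hunk 6: at line 3 remove [gjhi,imw] add [pjqs,ugepi,icyb] -> 11 lines: dxho nnfj zbt pjqs ugepi icyb fhl iupf mqkb slcbu baaue

Answer: dxho
nnfj
zbt
pjqs
ugepi
icyb
fhl
iupf
mqkb
slcbu
baaue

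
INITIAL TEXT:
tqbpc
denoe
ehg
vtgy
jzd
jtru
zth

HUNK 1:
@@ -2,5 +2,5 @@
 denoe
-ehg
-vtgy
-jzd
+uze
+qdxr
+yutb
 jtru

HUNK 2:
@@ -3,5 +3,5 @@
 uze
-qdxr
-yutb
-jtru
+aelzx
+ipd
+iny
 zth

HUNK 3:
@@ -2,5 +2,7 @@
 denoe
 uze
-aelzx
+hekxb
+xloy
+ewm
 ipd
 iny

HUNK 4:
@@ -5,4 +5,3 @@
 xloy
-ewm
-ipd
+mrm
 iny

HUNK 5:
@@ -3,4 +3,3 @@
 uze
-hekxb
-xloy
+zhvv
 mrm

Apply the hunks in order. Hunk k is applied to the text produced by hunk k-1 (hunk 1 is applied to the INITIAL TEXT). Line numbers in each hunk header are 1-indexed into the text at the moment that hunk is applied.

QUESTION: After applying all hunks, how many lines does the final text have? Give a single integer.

Hunk 1: at line 2 remove [ehg,vtgy,jzd] add [uze,qdxr,yutb] -> 7 lines: tqbpc denoe uze qdxr yutb jtru zth
Hunk 2: at line 3 remove [qdxr,yutb,jtru] add [aelzx,ipd,iny] -> 7 lines: tqbpc denoe uze aelzx ipd iny zth
Hunk 3: at line 2 remove [aelzx] add [hekxb,xloy,ewm] -> 9 lines: tqbpc denoe uze hekxb xloy ewm ipd iny zth
Hunk 4: at line 5 remove [ewm,ipd] add [mrm] -> 8 lines: tqbpc denoe uze hekxb xloy mrm iny zth
Hunk 5: at line 3 remove [hekxb,xloy] add [zhvv] -> 7 lines: tqbpc denoe uze zhvv mrm iny zth
Final line count: 7

Answer: 7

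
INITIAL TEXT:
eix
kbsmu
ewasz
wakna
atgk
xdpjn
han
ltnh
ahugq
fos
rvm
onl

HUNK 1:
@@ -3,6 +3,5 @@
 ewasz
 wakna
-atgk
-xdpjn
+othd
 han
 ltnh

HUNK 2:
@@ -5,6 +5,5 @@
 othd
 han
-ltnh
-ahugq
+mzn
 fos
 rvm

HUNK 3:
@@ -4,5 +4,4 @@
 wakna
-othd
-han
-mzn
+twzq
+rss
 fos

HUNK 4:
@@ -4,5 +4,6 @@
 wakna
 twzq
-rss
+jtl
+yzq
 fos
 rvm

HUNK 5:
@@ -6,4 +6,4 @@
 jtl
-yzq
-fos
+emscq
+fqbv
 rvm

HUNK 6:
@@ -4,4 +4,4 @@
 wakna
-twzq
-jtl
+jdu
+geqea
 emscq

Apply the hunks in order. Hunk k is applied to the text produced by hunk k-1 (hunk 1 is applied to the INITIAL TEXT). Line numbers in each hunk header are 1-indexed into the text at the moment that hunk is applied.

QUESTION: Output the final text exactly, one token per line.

Hunk 1: at line 3 remove [atgk,xdpjn] add [othd] -> 11 lines: eix kbsmu ewasz wakna othd han ltnh ahugq fos rvm onl
Hunk 2: at line 5 remove [ltnh,ahugq] add [mzn] -> 10 lines: eix kbsmu ewasz wakna othd han mzn fos rvm onl
Hunk 3: at line 4 remove [othd,han,mzn] add [twzq,rss] -> 9 lines: eix kbsmu ewasz wakna twzq rss fos rvm onl
Hunk 4: at line 4 remove [rss] add [jtl,yzq] -> 10 lines: eix kbsmu ewasz wakna twzq jtl yzq fos rvm onl
Hunk 5: at line 6 remove [yzq,fos] add [emscq,fqbv] -> 10 lines: eix kbsmu ewasz wakna twzq jtl emscq fqbv rvm onl
Hunk 6: at line 4 remove [twzq,jtl] add [jdu,geqea] -> 10 lines: eix kbsmu ewasz wakna jdu geqea emscq fqbv rvm onl

Answer: eix
kbsmu
ewasz
wakna
jdu
geqea
emscq
fqbv
rvm
onl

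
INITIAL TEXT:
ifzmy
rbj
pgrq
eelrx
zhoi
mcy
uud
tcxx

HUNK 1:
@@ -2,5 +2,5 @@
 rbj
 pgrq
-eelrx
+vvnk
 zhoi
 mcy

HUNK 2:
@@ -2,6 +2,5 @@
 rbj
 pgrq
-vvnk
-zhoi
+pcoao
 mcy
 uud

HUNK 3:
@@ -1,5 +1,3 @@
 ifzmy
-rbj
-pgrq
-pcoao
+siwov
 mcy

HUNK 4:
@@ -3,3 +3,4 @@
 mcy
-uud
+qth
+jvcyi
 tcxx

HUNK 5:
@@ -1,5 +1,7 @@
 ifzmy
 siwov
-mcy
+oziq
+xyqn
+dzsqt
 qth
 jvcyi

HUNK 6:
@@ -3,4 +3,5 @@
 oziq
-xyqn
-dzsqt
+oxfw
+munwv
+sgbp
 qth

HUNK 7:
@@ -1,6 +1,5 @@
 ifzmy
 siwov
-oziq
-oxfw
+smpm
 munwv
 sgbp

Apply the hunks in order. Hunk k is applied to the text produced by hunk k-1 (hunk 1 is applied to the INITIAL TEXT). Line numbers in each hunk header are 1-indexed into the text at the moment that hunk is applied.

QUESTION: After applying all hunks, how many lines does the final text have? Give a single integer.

Hunk 1: at line 2 remove [eelrx] add [vvnk] -> 8 lines: ifzmy rbj pgrq vvnk zhoi mcy uud tcxx
Hunk 2: at line 2 remove [vvnk,zhoi] add [pcoao] -> 7 lines: ifzmy rbj pgrq pcoao mcy uud tcxx
Hunk 3: at line 1 remove [rbj,pgrq,pcoao] add [siwov] -> 5 lines: ifzmy siwov mcy uud tcxx
Hunk 4: at line 3 remove [uud] add [qth,jvcyi] -> 6 lines: ifzmy siwov mcy qth jvcyi tcxx
Hunk 5: at line 1 remove [mcy] add [oziq,xyqn,dzsqt] -> 8 lines: ifzmy siwov oziq xyqn dzsqt qth jvcyi tcxx
Hunk 6: at line 3 remove [xyqn,dzsqt] add [oxfw,munwv,sgbp] -> 9 lines: ifzmy siwov oziq oxfw munwv sgbp qth jvcyi tcxx
Hunk 7: at line 1 remove [oziq,oxfw] add [smpm] -> 8 lines: ifzmy siwov smpm munwv sgbp qth jvcyi tcxx
Final line count: 8

Answer: 8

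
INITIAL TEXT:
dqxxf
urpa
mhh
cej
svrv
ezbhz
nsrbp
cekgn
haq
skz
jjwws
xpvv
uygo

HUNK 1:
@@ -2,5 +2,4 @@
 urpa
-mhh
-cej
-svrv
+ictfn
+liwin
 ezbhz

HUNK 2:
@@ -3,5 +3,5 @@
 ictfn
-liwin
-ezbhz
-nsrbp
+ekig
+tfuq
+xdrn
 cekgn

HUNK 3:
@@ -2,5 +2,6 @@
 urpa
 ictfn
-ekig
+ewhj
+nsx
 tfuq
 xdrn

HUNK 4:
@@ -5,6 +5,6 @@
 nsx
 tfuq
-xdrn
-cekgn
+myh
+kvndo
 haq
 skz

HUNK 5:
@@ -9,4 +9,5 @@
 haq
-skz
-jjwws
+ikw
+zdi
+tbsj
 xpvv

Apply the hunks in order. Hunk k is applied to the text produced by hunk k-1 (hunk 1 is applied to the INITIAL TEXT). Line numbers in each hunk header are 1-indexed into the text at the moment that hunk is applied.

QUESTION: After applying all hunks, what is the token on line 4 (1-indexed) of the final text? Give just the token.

Hunk 1: at line 2 remove [mhh,cej,svrv] add [ictfn,liwin] -> 12 lines: dqxxf urpa ictfn liwin ezbhz nsrbp cekgn haq skz jjwws xpvv uygo
Hunk 2: at line 3 remove [liwin,ezbhz,nsrbp] add [ekig,tfuq,xdrn] -> 12 lines: dqxxf urpa ictfn ekig tfuq xdrn cekgn haq skz jjwws xpvv uygo
Hunk 3: at line 2 remove [ekig] add [ewhj,nsx] -> 13 lines: dqxxf urpa ictfn ewhj nsx tfuq xdrn cekgn haq skz jjwws xpvv uygo
Hunk 4: at line 5 remove [xdrn,cekgn] add [myh,kvndo] -> 13 lines: dqxxf urpa ictfn ewhj nsx tfuq myh kvndo haq skz jjwws xpvv uygo
Hunk 5: at line 9 remove [skz,jjwws] add [ikw,zdi,tbsj] -> 14 lines: dqxxf urpa ictfn ewhj nsx tfuq myh kvndo haq ikw zdi tbsj xpvv uygo
Final line 4: ewhj

Answer: ewhj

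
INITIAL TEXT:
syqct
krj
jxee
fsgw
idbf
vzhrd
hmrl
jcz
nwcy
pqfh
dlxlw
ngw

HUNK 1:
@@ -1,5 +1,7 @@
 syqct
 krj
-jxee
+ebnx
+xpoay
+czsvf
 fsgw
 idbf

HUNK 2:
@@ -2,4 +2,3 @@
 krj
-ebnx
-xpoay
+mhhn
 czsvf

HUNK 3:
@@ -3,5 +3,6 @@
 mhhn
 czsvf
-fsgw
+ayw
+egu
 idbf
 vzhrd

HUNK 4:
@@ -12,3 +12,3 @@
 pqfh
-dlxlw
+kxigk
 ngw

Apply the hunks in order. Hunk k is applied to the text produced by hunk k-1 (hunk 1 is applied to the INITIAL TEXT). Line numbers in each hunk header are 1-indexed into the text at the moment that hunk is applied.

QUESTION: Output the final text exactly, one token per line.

Answer: syqct
krj
mhhn
czsvf
ayw
egu
idbf
vzhrd
hmrl
jcz
nwcy
pqfh
kxigk
ngw

Derivation:
Hunk 1: at line 1 remove [jxee] add [ebnx,xpoay,czsvf] -> 14 lines: syqct krj ebnx xpoay czsvf fsgw idbf vzhrd hmrl jcz nwcy pqfh dlxlw ngw
Hunk 2: at line 2 remove [ebnx,xpoay] add [mhhn] -> 13 lines: syqct krj mhhn czsvf fsgw idbf vzhrd hmrl jcz nwcy pqfh dlxlw ngw
Hunk 3: at line 3 remove [fsgw] add [ayw,egu] -> 14 lines: syqct krj mhhn czsvf ayw egu idbf vzhrd hmrl jcz nwcy pqfh dlxlw ngw
Hunk 4: at line 12 remove [dlxlw] add [kxigk] -> 14 lines: syqct krj mhhn czsvf ayw egu idbf vzhrd hmrl jcz nwcy pqfh kxigk ngw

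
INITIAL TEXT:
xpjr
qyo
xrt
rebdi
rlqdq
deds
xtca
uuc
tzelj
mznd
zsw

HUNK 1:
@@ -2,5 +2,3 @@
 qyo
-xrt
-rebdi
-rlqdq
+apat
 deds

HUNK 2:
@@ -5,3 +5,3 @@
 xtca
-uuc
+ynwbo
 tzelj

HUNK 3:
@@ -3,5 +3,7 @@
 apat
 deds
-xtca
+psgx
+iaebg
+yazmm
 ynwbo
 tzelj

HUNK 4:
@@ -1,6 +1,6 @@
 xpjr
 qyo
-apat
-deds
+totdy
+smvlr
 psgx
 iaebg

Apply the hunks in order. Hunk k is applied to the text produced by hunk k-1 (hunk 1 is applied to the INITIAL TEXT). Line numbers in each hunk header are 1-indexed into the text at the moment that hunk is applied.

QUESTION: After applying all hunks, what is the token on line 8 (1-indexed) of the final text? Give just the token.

Answer: ynwbo

Derivation:
Hunk 1: at line 2 remove [xrt,rebdi,rlqdq] add [apat] -> 9 lines: xpjr qyo apat deds xtca uuc tzelj mznd zsw
Hunk 2: at line 5 remove [uuc] add [ynwbo] -> 9 lines: xpjr qyo apat deds xtca ynwbo tzelj mznd zsw
Hunk 3: at line 3 remove [xtca] add [psgx,iaebg,yazmm] -> 11 lines: xpjr qyo apat deds psgx iaebg yazmm ynwbo tzelj mznd zsw
Hunk 4: at line 1 remove [apat,deds] add [totdy,smvlr] -> 11 lines: xpjr qyo totdy smvlr psgx iaebg yazmm ynwbo tzelj mznd zsw
Final line 8: ynwbo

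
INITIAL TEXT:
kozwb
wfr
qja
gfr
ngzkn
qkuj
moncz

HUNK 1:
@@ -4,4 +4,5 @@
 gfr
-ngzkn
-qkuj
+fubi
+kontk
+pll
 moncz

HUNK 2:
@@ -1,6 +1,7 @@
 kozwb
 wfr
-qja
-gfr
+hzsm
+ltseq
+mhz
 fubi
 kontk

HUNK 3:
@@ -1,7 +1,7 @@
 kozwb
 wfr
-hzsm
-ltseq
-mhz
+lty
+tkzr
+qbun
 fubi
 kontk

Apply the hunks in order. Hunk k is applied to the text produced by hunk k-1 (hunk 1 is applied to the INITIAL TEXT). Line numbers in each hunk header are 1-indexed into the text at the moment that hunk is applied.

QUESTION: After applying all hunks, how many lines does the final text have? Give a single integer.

Hunk 1: at line 4 remove [ngzkn,qkuj] add [fubi,kontk,pll] -> 8 lines: kozwb wfr qja gfr fubi kontk pll moncz
Hunk 2: at line 1 remove [qja,gfr] add [hzsm,ltseq,mhz] -> 9 lines: kozwb wfr hzsm ltseq mhz fubi kontk pll moncz
Hunk 3: at line 1 remove [hzsm,ltseq,mhz] add [lty,tkzr,qbun] -> 9 lines: kozwb wfr lty tkzr qbun fubi kontk pll moncz
Final line count: 9

Answer: 9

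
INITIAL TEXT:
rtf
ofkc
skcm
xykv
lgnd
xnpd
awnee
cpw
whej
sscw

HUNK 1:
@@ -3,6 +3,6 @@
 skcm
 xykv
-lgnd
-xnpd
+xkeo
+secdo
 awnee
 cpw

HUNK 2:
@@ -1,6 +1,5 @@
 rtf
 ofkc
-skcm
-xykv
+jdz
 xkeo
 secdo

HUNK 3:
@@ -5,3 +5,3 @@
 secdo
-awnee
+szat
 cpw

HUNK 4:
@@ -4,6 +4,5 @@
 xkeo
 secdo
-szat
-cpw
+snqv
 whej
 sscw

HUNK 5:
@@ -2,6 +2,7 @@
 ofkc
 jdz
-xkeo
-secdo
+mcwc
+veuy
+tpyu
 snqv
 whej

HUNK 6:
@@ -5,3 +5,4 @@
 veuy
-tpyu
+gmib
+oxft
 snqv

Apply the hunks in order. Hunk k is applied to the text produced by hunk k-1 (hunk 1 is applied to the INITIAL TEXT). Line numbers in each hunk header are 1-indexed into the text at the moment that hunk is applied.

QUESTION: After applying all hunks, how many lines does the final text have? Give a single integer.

Answer: 10

Derivation:
Hunk 1: at line 3 remove [lgnd,xnpd] add [xkeo,secdo] -> 10 lines: rtf ofkc skcm xykv xkeo secdo awnee cpw whej sscw
Hunk 2: at line 1 remove [skcm,xykv] add [jdz] -> 9 lines: rtf ofkc jdz xkeo secdo awnee cpw whej sscw
Hunk 3: at line 5 remove [awnee] add [szat] -> 9 lines: rtf ofkc jdz xkeo secdo szat cpw whej sscw
Hunk 4: at line 4 remove [szat,cpw] add [snqv] -> 8 lines: rtf ofkc jdz xkeo secdo snqv whej sscw
Hunk 5: at line 2 remove [xkeo,secdo] add [mcwc,veuy,tpyu] -> 9 lines: rtf ofkc jdz mcwc veuy tpyu snqv whej sscw
Hunk 6: at line 5 remove [tpyu] add [gmib,oxft] -> 10 lines: rtf ofkc jdz mcwc veuy gmib oxft snqv whej sscw
Final line count: 10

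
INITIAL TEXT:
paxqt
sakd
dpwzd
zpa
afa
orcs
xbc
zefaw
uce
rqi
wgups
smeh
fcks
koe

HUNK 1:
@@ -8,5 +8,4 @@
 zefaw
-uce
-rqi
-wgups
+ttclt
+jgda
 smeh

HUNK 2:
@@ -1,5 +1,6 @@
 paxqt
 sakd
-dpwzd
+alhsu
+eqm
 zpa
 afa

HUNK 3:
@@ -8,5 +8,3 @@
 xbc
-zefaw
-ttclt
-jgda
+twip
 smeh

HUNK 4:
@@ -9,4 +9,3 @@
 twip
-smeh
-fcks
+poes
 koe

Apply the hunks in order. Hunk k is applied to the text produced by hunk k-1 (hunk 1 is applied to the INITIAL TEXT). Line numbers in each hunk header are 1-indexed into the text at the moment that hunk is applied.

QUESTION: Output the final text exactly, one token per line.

Hunk 1: at line 8 remove [uce,rqi,wgups] add [ttclt,jgda] -> 13 lines: paxqt sakd dpwzd zpa afa orcs xbc zefaw ttclt jgda smeh fcks koe
Hunk 2: at line 1 remove [dpwzd] add [alhsu,eqm] -> 14 lines: paxqt sakd alhsu eqm zpa afa orcs xbc zefaw ttclt jgda smeh fcks koe
Hunk 3: at line 8 remove [zefaw,ttclt,jgda] add [twip] -> 12 lines: paxqt sakd alhsu eqm zpa afa orcs xbc twip smeh fcks koe
Hunk 4: at line 9 remove [smeh,fcks] add [poes] -> 11 lines: paxqt sakd alhsu eqm zpa afa orcs xbc twip poes koe

Answer: paxqt
sakd
alhsu
eqm
zpa
afa
orcs
xbc
twip
poes
koe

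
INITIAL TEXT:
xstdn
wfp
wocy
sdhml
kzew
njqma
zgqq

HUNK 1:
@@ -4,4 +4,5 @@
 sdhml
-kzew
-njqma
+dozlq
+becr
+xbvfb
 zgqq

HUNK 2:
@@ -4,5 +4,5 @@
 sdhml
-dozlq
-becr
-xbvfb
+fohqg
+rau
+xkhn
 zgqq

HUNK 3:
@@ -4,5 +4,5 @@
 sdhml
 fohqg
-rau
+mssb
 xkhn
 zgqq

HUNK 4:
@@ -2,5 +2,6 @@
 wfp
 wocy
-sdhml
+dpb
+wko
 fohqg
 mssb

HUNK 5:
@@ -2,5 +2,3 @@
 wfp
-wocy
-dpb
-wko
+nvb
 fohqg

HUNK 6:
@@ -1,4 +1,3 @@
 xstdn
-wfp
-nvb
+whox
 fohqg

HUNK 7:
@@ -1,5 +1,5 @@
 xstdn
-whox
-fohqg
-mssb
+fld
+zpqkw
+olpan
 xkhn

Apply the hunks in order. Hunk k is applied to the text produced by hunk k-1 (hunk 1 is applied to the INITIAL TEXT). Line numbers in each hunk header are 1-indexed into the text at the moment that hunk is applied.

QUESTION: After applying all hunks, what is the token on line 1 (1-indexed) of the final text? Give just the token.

Answer: xstdn

Derivation:
Hunk 1: at line 4 remove [kzew,njqma] add [dozlq,becr,xbvfb] -> 8 lines: xstdn wfp wocy sdhml dozlq becr xbvfb zgqq
Hunk 2: at line 4 remove [dozlq,becr,xbvfb] add [fohqg,rau,xkhn] -> 8 lines: xstdn wfp wocy sdhml fohqg rau xkhn zgqq
Hunk 3: at line 4 remove [rau] add [mssb] -> 8 lines: xstdn wfp wocy sdhml fohqg mssb xkhn zgqq
Hunk 4: at line 2 remove [sdhml] add [dpb,wko] -> 9 lines: xstdn wfp wocy dpb wko fohqg mssb xkhn zgqq
Hunk 5: at line 2 remove [wocy,dpb,wko] add [nvb] -> 7 lines: xstdn wfp nvb fohqg mssb xkhn zgqq
Hunk 6: at line 1 remove [wfp,nvb] add [whox] -> 6 lines: xstdn whox fohqg mssb xkhn zgqq
Hunk 7: at line 1 remove [whox,fohqg,mssb] add [fld,zpqkw,olpan] -> 6 lines: xstdn fld zpqkw olpan xkhn zgqq
Final line 1: xstdn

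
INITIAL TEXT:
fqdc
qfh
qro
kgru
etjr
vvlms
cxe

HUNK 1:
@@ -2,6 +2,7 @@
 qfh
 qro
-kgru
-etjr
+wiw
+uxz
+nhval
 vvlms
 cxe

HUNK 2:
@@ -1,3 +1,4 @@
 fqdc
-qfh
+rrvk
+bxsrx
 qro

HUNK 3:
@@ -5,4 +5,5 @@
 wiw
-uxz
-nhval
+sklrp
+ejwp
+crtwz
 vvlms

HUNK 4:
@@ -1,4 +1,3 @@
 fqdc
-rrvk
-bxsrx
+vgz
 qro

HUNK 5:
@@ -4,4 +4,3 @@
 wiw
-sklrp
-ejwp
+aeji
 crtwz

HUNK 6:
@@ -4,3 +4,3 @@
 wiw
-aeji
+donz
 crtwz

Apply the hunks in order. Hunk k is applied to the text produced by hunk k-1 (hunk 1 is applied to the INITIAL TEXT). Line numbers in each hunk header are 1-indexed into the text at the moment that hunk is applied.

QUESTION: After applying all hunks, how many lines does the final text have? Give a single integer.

Hunk 1: at line 2 remove [kgru,etjr] add [wiw,uxz,nhval] -> 8 lines: fqdc qfh qro wiw uxz nhval vvlms cxe
Hunk 2: at line 1 remove [qfh] add [rrvk,bxsrx] -> 9 lines: fqdc rrvk bxsrx qro wiw uxz nhval vvlms cxe
Hunk 3: at line 5 remove [uxz,nhval] add [sklrp,ejwp,crtwz] -> 10 lines: fqdc rrvk bxsrx qro wiw sklrp ejwp crtwz vvlms cxe
Hunk 4: at line 1 remove [rrvk,bxsrx] add [vgz] -> 9 lines: fqdc vgz qro wiw sklrp ejwp crtwz vvlms cxe
Hunk 5: at line 4 remove [sklrp,ejwp] add [aeji] -> 8 lines: fqdc vgz qro wiw aeji crtwz vvlms cxe
Hunk 6: at line 4 remove [aeji] add [donz] -> 8 lines: fqdc vgz qro wiw donz crtwz vvlms cxe
Final line count: 8

Answer: 8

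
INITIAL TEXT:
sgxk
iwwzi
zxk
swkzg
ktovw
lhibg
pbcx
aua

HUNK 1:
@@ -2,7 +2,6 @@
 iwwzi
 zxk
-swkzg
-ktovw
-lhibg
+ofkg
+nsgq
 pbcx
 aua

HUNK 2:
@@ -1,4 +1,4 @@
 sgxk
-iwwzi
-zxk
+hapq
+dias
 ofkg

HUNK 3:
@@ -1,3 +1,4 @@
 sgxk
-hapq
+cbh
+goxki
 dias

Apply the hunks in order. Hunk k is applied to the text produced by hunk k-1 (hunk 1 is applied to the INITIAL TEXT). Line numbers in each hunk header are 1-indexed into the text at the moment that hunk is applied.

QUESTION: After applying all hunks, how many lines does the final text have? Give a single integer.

Hunk 1: at line 2 remove [swkzg,ktovw,lhibg] add [ofkg,nsgq] -> 7 lines: sgxk iwwzi zxk ofkg nsgq pbcx aua
Hunk 2: at line 1 remove [iwwzi,zxk] add [hapq,dias] -> 7 lines: sgxk hapq dias ofkg nsgq pbcx aua
Hunk 3: at line 1 remove [hapq] add [cbh,goxki] -> 8 lines: sgxk cbh goxki dias ofkg nsgq pbcx aua
Final line count: 8

Answer: 8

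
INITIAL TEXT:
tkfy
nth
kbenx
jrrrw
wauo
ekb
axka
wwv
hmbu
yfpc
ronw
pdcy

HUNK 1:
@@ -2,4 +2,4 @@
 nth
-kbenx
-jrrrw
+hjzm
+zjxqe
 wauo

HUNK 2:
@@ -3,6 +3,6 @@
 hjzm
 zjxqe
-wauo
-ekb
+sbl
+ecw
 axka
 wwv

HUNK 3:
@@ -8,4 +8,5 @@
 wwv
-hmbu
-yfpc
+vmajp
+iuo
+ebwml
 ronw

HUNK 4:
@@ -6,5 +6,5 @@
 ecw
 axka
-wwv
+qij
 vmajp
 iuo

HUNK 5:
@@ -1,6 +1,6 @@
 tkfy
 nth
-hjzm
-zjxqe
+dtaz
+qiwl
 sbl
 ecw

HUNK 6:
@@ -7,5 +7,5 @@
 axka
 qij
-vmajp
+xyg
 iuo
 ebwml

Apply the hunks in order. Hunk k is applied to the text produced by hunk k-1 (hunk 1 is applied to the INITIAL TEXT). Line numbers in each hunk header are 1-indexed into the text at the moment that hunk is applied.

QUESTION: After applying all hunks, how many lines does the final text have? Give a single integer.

Hunk 1: at line 2 remove [kbenx,jrrrw] add [hjzm,zjxqe] -> 12 lines: tkfy nth hjzm zjxqe wauo ekb axka wwv hmbu yfpc ronw pdcy
Hunk 2: at line 3 remove [wauo,ekb] add [sbl,ecw] -> 12 lines: tkfy nth hjzm zjxqe sbl ecw axka wwv hmbu yfpc ronw pdcy
Hunk 3: at line 8 remove [hmbu,yfpc] add [vmajp,iuo,ebwml] -> 13 lines: tkfy nth hjzm zjxqe sbl ecw axka wwv vmajp iuo ebwml ronw pdcy
Hunk 4: at line 6 remove [wwv] add [qij] -> 13 lines: tkfy nth hjzm zjxqe sbl ecw axka qij vmajp iuo ebwml ronw pdcy
Hunk 5: at line 1 remove [hjzm,zjxqe] add [dtaz,qiwl] -> 13 lines: tkfy nth dtaz qiwl sbl ecw axka qij vmajp iuo ebwml ronw pdcy
Hunk 6: at line 7 remove [vmajp] add [xyg] -> 13 lines: tkfy nth dtaz qiwl sbl ecw axka qij xyg iuo ebwml ronw pdcy
Final line count: 13

Answer: 13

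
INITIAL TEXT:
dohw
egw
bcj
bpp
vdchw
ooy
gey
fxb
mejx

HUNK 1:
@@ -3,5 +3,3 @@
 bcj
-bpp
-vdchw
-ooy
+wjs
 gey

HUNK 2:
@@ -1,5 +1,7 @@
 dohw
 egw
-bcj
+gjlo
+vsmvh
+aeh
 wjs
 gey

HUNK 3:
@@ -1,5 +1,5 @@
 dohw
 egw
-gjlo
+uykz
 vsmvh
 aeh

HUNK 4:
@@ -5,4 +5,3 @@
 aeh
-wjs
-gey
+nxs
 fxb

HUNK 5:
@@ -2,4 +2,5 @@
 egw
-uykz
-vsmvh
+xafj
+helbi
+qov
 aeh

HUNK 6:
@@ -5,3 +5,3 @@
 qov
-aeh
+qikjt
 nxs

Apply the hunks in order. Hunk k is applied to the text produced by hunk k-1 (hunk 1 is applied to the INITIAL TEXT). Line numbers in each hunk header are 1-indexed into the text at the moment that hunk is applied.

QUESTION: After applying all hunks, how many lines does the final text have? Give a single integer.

Answer: 9

Derivation:
Hunk 1: at line 3 remove [bpp,vdchw,ooy] add [wjs] -> 7 lines: dohw egw bcj wjs gey fxb mejx
Hunk 2: at line 1 remove [bcj] add [gjlo,vsmvh,aeh] -> 9 lines: dohw egw gjlo vsmvh aeh wjs gey fxb mejx
Hunk 3: at line 1 remove [gjlo] add [uykz] -> 9 lines: dohw egw uykz vsmvh aeh wjs gey fxb mejx
Hunk 4: at line 5 remove [wjs,gey] add [nxs] -> 8 lines: dohw egw uykz vsmvh aeh nxs fxb mejx
Hunk 5: at line 2 remove [uykz,vsmvh] add [xafj,helbi,qov] -> 9 lines: dohw egw xafj helbi qov aeh nxs fxb mejx
Hunk 6: at line 5 remove [aeh] add [qikjt] -> 9 lines: dohw egw xafj helbi qov qikjt nxs fxb mejx
Final line count: 9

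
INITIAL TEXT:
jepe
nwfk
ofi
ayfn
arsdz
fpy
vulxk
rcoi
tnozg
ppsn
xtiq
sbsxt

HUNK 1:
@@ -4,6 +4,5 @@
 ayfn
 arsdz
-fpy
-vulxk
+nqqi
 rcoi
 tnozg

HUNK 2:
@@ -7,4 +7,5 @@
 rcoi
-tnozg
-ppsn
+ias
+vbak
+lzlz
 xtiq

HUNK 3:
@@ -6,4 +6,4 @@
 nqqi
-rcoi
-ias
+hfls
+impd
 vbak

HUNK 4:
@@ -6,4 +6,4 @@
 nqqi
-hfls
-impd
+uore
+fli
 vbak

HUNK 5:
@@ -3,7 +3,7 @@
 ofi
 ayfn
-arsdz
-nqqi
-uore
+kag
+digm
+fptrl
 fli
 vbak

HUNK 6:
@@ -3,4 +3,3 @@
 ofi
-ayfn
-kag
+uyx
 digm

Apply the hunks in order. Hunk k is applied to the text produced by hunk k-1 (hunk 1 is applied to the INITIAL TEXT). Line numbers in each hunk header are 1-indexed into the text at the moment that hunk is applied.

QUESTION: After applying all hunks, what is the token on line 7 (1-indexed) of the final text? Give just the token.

Answer: fli

Derivation:
Hunk 1: at line 4 remove [fpy,vulxk] add [nqqi] -> 11 lines: jepe nwfk ofi ayfn arsdz nqqi rcoi tnozg ppsn xtiq sbsxt
Hunk 2: at line 7 remove [tnozg,ppsn] add [ias,vbak,lzlz] -> 12 lines: jepe nwfk ofi ayfn arsdz nqqi rcoi ias vbak lzlz xtiq sbsxt
Hunk 3: at line 6 remove [rcoi,ias] add [hfls,impd] -> 12 lines: jepe nwfk ofi ayfn arsdz nqqi hfls impd vbak lzlz xtiq sbsxt
Hunk 4: at line 6 remove [hfls,impd] add [uore,fli] -> 12 lines: jepe nwfk ofi ayfn arsdz nqqi uore fli vbak lzlz xtiq sbsxt
Hunk 5: at line 3 remove [arsdz,nqqi,uore] add [kag,digm,fptrl] -> 12 lines: jepe nwfk ofi ayfn kag digm fptrl fli vbak lzlz xtiq sbsxt
Hunk 6: at line 3 remove [ayfn,kag] add [uyx] -> 11 lines: jepe nwfk ofi uyx digm fptrl fli vbak lzlz xtiq sbsxt
Final line 7: fli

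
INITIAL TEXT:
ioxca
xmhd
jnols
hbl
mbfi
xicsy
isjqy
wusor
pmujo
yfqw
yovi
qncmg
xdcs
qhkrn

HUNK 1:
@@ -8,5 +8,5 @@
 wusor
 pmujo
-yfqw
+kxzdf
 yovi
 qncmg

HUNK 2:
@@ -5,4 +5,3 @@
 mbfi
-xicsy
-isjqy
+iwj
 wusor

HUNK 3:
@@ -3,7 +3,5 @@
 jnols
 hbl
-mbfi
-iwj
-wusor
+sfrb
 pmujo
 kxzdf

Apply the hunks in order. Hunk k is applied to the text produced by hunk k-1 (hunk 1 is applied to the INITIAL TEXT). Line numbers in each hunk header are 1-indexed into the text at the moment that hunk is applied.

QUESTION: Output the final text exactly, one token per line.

Answer: ioxca
xmhd
jnols
hbl
sfrb
pmujo
kxzdf
yovi
qncmg
xdcs
qhkrn

Derivation:
Hunk 1: at line 8 remove [yfqw] add [kxzdf] -> 14 lines: ioxca xmhd jnols hbl mbfi xicsy isjqy wusor pmujo kxzdf yovi qncmg xdcs qhkrn
Hunk 2: at line 5 remove [xicsy,isjqy] add [iwj] -> 13 lines: ioxca xmhd jnols hbl mbfi iwj wusor pmujo kxzdf yovi qncmg xdcs qhkrn
Hunk 3: at line 3 remove [mbfi,iwj,wusor] add [sfrb] -> 11 lines: ioxca xmhd jnols hbl sfrb pmujo kxzdf yovi qncmg xdcs qhkrn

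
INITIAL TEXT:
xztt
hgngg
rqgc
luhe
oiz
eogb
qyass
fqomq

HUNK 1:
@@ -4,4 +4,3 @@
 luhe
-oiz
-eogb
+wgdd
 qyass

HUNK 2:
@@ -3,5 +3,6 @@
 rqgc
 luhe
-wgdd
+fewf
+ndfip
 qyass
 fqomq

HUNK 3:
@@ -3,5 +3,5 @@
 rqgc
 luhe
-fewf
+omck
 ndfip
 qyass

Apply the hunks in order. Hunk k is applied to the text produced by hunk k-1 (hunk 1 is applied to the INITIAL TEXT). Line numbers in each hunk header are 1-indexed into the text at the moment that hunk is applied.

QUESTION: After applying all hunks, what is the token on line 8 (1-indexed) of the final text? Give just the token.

Answer: fqomq

Derivation:
Hunk 1: at line 4 remove [oiz,eogb] add [wgdd] -> 7 lines: xztt hgngg rqgc luhe wgdd qyass fqomq
Hunk 2: at line 3 remove [wgdd] add [fewf,ndfip] -> 8 lines: xztt hgngg rqgc luhe fewf ndfip qyass fqomq
Hunk 3: at line 3 remove [fewf] add [omck] -> 8 lines: xztt hgngg rqgc luhe omck ndfip qyass fqomq
Final line 8: fqomq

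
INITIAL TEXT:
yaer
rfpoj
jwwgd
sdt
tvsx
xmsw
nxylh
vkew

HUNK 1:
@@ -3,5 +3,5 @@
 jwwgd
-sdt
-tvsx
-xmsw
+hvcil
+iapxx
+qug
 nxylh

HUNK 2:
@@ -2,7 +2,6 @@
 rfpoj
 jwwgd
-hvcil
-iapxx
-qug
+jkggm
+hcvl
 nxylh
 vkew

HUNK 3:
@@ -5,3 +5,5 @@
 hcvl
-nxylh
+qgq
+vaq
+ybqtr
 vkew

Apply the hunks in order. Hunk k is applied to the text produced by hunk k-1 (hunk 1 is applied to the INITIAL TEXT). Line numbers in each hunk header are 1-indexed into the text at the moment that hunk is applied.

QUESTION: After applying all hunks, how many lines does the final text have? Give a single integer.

Answer: 9

Derivation:
Hunk 1: at line 3 remove [sdt,tvsx,xmsw] add [hvcil,iapxx,qug] -> 8 lines: yaer rfpoj jwwgd hvcil iapxx qug nxylh vkew
Hunk 2: at line 2 remove [hvcil,iapxx,qug] add [jkggm,hcvl] -> 7 lines: yaer rfpoj jwwgd jkggm hcvl nxylh vkew
Hunk 3: at line 5 remove [nxylh] add [qgq,vaq,ybqtr] -> 9 lines: yaer rfpoj jwwgd jkggm hcvl qgq vaq ybqtr vkew
Final line count: 9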